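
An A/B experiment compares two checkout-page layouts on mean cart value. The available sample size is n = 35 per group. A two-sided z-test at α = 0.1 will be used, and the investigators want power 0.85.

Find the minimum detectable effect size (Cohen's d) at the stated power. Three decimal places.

d ≈ 0.641

Required noncentrality: δ = z_{0.05} + z_{0.15} = 1.645 + 1.036 = 2.681.
(Lower-tail contribution to power is negligible for δ > 0.)
δ = d·√(n/2) ⇒ d = δ/√(n/2) = 2.681/√(35/2) = 0.6410.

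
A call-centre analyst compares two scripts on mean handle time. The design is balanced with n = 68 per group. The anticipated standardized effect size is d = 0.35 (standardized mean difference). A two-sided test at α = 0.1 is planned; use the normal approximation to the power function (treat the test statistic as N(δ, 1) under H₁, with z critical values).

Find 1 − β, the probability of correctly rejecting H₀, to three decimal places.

Power ≈ 0.654

Noncentrality parameter: δ = d·√(n/2) = 0.35 × √(68/2) = 2.0408
Two-sided α = 0.1 → critical value z_{0.05} = 1.645.
Power = Φ(δ − 1.645) + Φ(−δ − 1.645) = Φ(0.396) + Φ(-3.686) = 0.6539 + 0.0001 = 0.6541.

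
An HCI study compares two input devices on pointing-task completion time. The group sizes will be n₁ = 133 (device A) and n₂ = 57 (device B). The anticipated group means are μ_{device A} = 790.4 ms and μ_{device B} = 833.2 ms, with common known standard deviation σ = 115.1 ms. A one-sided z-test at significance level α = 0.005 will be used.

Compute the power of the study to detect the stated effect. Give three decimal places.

Power ≈ 0.410

Standardized effect: d = |μ_{device A} − μ_{device B}| / σ = |790.4 − 833.2| / 115.1 = 0.3719
Noncentrality parameter: δ = d / √(1/n₁ + 1/n₂) = 0.3719 / √(1/133 + 1/57) = 2.3488
One-sided α = 0.005 → critical value z_{0.005} = 2.576.
Power = Φ(δ − 2.576) = Φ(-0.227) = 0.4102.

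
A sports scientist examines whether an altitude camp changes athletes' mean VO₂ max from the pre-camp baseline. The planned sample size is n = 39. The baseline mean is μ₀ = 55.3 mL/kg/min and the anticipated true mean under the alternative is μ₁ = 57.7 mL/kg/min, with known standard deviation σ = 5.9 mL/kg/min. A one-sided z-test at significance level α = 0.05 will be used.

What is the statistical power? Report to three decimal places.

Power ≈ 0.815

Standardized effect: d = |μ₁ − μ₀| / σ = |57.7 − 55.3| / 5.9 = 0.4068
Noncentrality parameter: δ = d·√n = 0.4068 × √39 = 2.5403
One-sided α = 0.05 → critical value z_{0.05} = 1.645.
Power = Φ(δ − 1.645) = Φ(0.895) = 0.8147.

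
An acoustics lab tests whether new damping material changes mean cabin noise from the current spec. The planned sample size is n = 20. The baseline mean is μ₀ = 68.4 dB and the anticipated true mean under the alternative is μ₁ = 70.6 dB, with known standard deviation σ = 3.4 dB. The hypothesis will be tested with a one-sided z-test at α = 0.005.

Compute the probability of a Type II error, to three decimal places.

Standardized effect: d = |μ₁ − μ₀| / σ = |70.6 − 68.4| / 3.4 = 0.6471
Noncentrality parameter: λ = d·√n = 0.6471 × √20 = 2.8937
Critical value for a one-sided test at α = 0.005: z_α = 2.576.
Power = P(Z > 2.576 − λ) = Φ(0.318) = 0.6247.
Type II error: β = 1 − power = 1 − 0.6247 = 0.3753.

β ≈ 0.375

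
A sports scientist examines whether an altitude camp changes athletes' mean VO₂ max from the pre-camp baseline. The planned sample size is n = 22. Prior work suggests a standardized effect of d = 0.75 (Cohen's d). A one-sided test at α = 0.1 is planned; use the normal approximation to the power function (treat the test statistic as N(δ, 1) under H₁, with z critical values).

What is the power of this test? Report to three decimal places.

Noncentrality parameter: δ = d·√n = 0.75 × √22 = 3.5178
One-sided α = 0.1 → critical value z_{0.1} = 1.282.
Power = Φ(δ − 1.282) = Φ(2.236) = 0.9873.

Power ≈ 0.987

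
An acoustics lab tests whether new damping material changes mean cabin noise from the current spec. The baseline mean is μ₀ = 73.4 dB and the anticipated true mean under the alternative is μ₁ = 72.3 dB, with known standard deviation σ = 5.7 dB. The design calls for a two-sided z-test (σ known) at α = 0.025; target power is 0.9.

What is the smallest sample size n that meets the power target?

Standardized effect: d = |μ₁ − μ₀| / σ = |72.3 − 73.4| / 5.7 = 0.1930
For power 0.9 need Φ(δ − z_{0.0125}) = 0.9, so δ = z_{0.0125} + z_{0.10} = 2.241 + 1.282 = 3.523.
(Ignoring the negligible lower-tail rejection probability gives the usual closed-form inversion.)
δ = d·√n ⇒ n = (δ/d)² = (3.523 / 0.1930)² = 333.26.
Round up to the next whole unit.

n = 334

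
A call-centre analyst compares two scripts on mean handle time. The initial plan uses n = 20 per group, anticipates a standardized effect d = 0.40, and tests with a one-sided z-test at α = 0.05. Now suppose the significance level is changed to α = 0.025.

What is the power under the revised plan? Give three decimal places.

Power ≈ 0.244

δ = d·√(n/2) = 0.40 × √(20/2) = 1.2649 (unchanged). New critical value: z_{0.025} = 1.960.
Revised power = Φ(δ − 1.960) = Φ(-0.695) = 0.2435.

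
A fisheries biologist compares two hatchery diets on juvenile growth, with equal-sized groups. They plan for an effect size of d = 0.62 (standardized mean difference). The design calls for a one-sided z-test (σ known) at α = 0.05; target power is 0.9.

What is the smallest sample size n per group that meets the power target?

Set Φ(δ − 1.645) = 0.9; then δ − 1.645 = Φ⁻¹(0.9) = 1.282, giving δ = 2.926.
δ = d·√(n/2) ⇒ n = 2(δ/d)² = 2 × (2.926 / 0.62)² = 44.56.
Rounding up, n = 45 per group.

n = 45 per group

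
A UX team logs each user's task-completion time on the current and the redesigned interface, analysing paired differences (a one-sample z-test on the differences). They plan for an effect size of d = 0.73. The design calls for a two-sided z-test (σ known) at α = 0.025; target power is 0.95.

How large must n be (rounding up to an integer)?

n = 29

For power 0.95 need Φ(δ − z_{0.0125}) = 0.95, so δ = z_{0.0125} + z_{0.05} = 2.241 + 1.645 = 3.886.
(Ignoring the negligible lower-tail rejection probability gives the usual closed-form inversion.)
δ = d·√n ⇒ n = (δ/d)² = (3.886 / 0.73)² = 28.34.
Round up to the next whole unit.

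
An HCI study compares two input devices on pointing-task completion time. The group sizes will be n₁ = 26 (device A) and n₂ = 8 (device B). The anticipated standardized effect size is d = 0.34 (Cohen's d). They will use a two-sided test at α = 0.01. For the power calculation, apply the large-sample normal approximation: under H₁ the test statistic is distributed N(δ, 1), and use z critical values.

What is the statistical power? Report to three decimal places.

Noncentrality parameter: δ = d / √(1/n₁ + 1/n₂) = 0.34 / √(1/26 + 1/8) = 0.8410
Two-sided α = 0.01 → critical value z_{0.005} = 2.576.
Power = Φ(δ − 2.576) + Φ(−δ − 2.576) = Φ(-1.735) + Φ(-3.417) = 0.0414 + 0.0003 = 0.0417.

Power ≈ 0.042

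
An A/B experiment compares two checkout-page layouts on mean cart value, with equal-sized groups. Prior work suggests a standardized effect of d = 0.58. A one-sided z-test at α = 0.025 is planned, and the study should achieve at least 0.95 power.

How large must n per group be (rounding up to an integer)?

Set Φ(δ − 1.960) = 0.95; then δ − 1.960 = Φ⁻¹(0.95) = 1.645, giving δ = 3.605.
δ = d·√(n/2) ⇒ n = 2(δ/d)² = 2 × (3.605 / 0.58)² = 77.26.
Round up to the next whole unit.

n = 78 per group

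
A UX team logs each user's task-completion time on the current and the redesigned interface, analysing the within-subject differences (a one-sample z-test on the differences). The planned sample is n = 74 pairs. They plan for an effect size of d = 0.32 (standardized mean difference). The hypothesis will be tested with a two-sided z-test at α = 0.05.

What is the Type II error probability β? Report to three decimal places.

Noncentrality parameter: δ = d·√n = 0.32 × √74 = 2.7527
Critical value for a two-sided test at α = 0.05: z_{α/2} = 1.960.
Power = Φ(δ − 1.960) + Φ(−δ − 1.960) = Φ(0.793) + Φ(-4.713) = 0.7860 + 0.0000 = 0.7860.
Type II error: β = 1 − power = 1 − 0.7860 = 0.2140.

β ≈ 0.214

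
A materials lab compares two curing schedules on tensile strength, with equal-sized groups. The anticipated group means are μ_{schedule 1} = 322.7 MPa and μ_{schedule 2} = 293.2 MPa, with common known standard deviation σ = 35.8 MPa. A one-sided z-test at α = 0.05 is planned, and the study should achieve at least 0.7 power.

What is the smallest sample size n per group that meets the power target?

n = 14 per group

Standardized effect: d = |μ_{schedule 1} − μ_{schedule 2}| / σ = |322.7 − 293.2| / 35.8 = 0.8240
For power 0.7 need Φ(δ − z_{0.05}) = 0.7, so δ = z_{0.05} + z_{0.30} = 1.645 + 0.524 = 2.169.
δ = d·√(n/2) ⇒ n = 2(δ/d)² = 2 × (2.169 / 0.8240)² = 13.86.
Round up to the next whole unit.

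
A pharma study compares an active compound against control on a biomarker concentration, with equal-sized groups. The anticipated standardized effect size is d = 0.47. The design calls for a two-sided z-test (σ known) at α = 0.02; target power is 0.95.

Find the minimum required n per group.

Set Φ(δ − 2.326) = 0.95; then δ − 2.326 = Φ⁻¹(0.95) = 1.645, giving δ = 3.971.
(For δ > 0 the lower-tail rejection region contributes negligibly to power, so the one-term inversion is standard.)
δ = d·√(n/2) ⇒ n = 2(δ/d)² = 2 × (3.971 / 0.47)² = 142.78.
Round up to the next whole unit.

n = 143 per group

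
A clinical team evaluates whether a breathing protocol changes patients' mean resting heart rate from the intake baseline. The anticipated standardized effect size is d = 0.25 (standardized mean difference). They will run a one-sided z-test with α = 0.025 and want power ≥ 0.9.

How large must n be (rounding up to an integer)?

n = 169

Set Φ(δ − 1.960) = 0.9; then δ − 1.960 = Φ⁻¹(0.9) = 1.282, giving δ = 3.242.
δ = d·√n ⇒ n = (δ/d)² = (3.242 / 0.25)² = 168.12.
Rounding up, n = 169.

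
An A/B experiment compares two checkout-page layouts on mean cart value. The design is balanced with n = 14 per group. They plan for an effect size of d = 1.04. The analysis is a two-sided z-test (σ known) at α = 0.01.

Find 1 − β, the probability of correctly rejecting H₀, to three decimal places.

Noncentrality parameter: δ = d·√(n/2) = 1.04 × √(14/2) = 2.7516
Two-sided α = 0.01 → critical value z_{0.005} = 2.576.
Power = Φ(δ − 2.576) + Φ(−δ − 2.576) = Φ(0.176) + Φ(-5.327) = 0.5698 + 0.0000 = 0.5698.

Power ≈ 0.570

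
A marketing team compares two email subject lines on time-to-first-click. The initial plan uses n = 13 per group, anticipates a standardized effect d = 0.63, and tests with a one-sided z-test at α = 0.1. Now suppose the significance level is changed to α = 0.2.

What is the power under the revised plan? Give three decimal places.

δ = d·√(n/2) = 0.63 × √(13/2) = 1.6062 (unchanged). New critical value: z_{0.2} = 0.842.
Revised power = P(Z > 0.842 − δ) = Φ(0.765) = 0.7777.

Power ≈ 0.778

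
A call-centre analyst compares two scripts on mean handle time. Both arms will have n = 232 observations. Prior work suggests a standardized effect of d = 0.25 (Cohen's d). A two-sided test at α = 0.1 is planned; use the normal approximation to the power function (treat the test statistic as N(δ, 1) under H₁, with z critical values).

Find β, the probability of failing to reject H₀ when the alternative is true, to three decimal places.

β ≈ 0.147

Noncentrality parameter: δ = d·√(n/2) = 0.25 × √(232/2) = 2.6926
Two-sided α = 0.1 → critical value z_{0.05} = 1.645.
Power = Φ(δ − 1.645) + Φ(−δ − 1.645) = Φ(1.048) + Φ(-4.337) = 0.8526 + 0.0000 = 0.8526.
Type II error: β = 1 − power = 1 − 0.8526 = 0.1474.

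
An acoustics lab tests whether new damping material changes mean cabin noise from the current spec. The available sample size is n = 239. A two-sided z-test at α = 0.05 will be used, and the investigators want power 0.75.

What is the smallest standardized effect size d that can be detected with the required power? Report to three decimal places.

Need Φ(δ − 1.960) = 0.75, so δ = 1.960 + 0.674 = 2.634.
(The second rejection-region term Φ(−δ − z_{α/2}) is negligible and dropped.)
δ = d·√n ⇒ d = δ/√n = 2.634/√239 = 0.1704.

d ≈ 0.170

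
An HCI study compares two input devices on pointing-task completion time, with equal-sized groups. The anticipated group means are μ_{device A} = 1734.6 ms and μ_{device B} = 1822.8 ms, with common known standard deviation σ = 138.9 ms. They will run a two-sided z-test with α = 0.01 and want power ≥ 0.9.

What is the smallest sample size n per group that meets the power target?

Standardized effect: d = |μ_{device A} − μ_{device B}| / σ = |1734.6 − 1822.8| / 138.9 = 0.6350
For power 0.9 need Φ(δ − z_{0.005}) = 0.9, so δ = z_{0.005} + z_{0.10} = 2.576 + 1.282 = 3.857.
(Ignoring the negligible lower-tail rejection probability gives the usual closed-form inversion.)
δ = d·√(n/2) ⇒ n = 2(δ/d)² = 2 × (3.857 / 0.6350)² = 73.80.
Round up to the next whole unit.

n = 74 per group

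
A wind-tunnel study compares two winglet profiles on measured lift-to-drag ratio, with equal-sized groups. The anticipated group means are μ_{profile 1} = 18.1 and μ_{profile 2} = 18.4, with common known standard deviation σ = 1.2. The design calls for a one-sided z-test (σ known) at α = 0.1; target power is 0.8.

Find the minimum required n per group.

Standardized effect: d = |μ_{profile 1} − μ_{profile 2}| / σ = |18.1 − 18.4| / 1.2 = 0.2500
Set Φ(δ − 1.282) = 0.8; then δ − 1.282 = Φ⁻¹(0.8) = 0.842, giving δ = 2.123.
δ = d·√(n/2) ⇒ n = 2(δ/d)² = 2 × (2.123 / 0.2500)² = 144.25.
Round up to the next whole unit.

n = 145 per group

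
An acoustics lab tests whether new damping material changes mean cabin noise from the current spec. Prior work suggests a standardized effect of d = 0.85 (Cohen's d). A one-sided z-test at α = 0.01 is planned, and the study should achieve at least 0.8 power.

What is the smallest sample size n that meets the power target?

For power 0.8 need Φ(δ − z_{0.01}) = 0.8, so δ = z_{0.01} + z_{0.20} = 2.326 + 0.842 = 3.168.
δ = d·√n ⇒ n = (δ/d)² = (3.168 / 0.85)² = 13.89.
Rounding up, n = 14.

n = 14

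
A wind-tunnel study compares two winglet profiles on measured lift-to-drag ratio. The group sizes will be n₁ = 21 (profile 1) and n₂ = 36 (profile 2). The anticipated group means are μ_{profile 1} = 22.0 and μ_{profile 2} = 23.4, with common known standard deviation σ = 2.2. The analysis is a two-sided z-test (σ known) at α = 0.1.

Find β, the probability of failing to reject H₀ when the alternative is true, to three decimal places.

Standardized effect: d = |μ_{profile 1} − μ_{profile 2}| / σ = |22.0 − 23.4| / 2.2 = 0.6364
Noncentrality parameter: δ = d / √(1/n₁ + 1/n₂) = 0.6364 / √(1/21 + 1/36) = 2.3175
Two-sided α = 0.1 → critical value z_{0.05} = 1.645.
Power = Φ(δ − 1.645) + Φ(−δ − 1.645) = Φ(0.673) + Φ(-3.962) = 0.7494 + 0.0000 = 0.7495.
Type II error: β = 1 − power = 1 − 0.7495 = 0.2505.

β ≈ 0.251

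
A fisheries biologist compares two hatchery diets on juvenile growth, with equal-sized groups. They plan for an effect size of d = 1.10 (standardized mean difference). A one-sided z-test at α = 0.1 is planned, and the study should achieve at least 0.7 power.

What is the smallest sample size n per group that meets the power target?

Set Φ(δ − 1.282) = 0.7; then δ − 1.282 = Φ⁻¹(0.7) = 0.524, giving δ = 1.806.
δ = d·√(n/2) ⇒ n = 2(δ/d)² = 2 × (1.806 / 1.10)² = 5.39.
Rounding up, n = 6 per group.

n = 6 per group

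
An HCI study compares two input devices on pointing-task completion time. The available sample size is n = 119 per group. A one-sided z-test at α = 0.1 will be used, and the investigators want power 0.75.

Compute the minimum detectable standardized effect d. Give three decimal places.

d ≈ 0.254

Required noncentrality: δ = z_{0.1} + z_{0.25} = 1.282 + 0.674 = 1.956.
δ = d·√(n/2) ⇒ d = δ/√(n/2) = 1.956/√(119/2) = 0.2536.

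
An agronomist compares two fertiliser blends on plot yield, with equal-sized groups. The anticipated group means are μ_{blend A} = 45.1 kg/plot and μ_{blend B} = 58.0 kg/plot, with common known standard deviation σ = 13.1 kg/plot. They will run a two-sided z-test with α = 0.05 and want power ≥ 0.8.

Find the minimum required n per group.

n = 17 per group

Standardized effect: d = |μ_{blend A} − μ_{blend B}| / σ = |45.1 − 58.0| / 13.1 = 0.9847
Set Φ(δ − 1.960) = 0.8; then δ − 1.960 = Φ⁻¹(0.8) = 0.842, giving δ = 2.802.
(For δ > 0 the lower-tail rejection region contributes negligibly to power, so the one-term inversion is standard.)
δ = d·√(n/2) ⇒ n = 2(δ/d)² = 2 × (2.802 / 0.9847)² = 16.19.
Rounding up, n = 17 per group.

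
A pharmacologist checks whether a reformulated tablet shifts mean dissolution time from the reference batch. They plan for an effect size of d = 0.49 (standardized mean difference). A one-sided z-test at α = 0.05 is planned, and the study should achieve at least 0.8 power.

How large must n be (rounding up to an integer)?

n = 26

Set Φ(δ − 1.645) = 0.8; then δ − 1.645 = Φ⁻¹(0.8) = 0.842, giving δ = 2.486.
δ = d·√n ⇒ n = (δ/d)² = (2.486 / 0.49)² = 25.75.
Round up to the next whole unit.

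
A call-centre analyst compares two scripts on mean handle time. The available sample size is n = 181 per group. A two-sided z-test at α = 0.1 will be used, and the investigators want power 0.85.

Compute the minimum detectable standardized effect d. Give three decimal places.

Required noncentrality: δ = z_{0.05} + z_{0.15} = 1.645 + 1.036 = 2.681.
(Lower-tail contribution to power is negligible for δ > 0.)
δ = d·√(n/2) ⇒ d = δ/√(n/2) = 2.681/√(181/2) = 0.2819.

d ≈ 0.282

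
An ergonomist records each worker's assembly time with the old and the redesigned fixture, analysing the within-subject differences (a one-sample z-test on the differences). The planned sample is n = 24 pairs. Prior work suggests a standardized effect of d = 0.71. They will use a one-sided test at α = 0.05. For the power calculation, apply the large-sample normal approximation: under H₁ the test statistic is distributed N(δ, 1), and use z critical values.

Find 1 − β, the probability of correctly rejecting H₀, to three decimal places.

Noncentrality parameter: δ = d·√n = 0.71 × √24 = 3.4783
One-sided α = 0.05 → critical value z_{0.05} = 1.645.
Power = P(Z > 1.645 − δ) = Φ(1.833) = 0.9666.

Power ≈ 0.967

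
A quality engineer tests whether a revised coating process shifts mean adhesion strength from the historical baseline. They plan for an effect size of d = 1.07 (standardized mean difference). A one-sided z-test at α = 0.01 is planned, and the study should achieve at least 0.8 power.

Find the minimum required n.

Set Φ(δ − 2.326) = 0.8; then δ − 2.326 = Φ⁻¹(0.8) = 0.842, giving δ = 3.168.
δ = d·√n ⇒ n = (δ/d)² = (3.168 / 1.07)² = 8.77.
Round up to the next whole unit.

n = 9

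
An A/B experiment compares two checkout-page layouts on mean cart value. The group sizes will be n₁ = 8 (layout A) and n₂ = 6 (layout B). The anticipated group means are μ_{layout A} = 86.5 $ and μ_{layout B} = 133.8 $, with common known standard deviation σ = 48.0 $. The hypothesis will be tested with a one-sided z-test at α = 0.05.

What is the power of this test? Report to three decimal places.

Power ≈ 0.571

Standardized effect: d = |μ_{layout A} − μ_{layout B}| / σ = |86.5 − 133.8| / 48.0 = 0.9854
Noncentrality parameter: δ = d / √(1/n₁ + 1/n₂) = 0.9854 / √(1/8 + 1/6) = 1.8246
Critical value for a one-sided test at α = 0.05: z_α = 1.645.
Power = Φ(δ − 1.645) = Φ(0.180) = 0.5713.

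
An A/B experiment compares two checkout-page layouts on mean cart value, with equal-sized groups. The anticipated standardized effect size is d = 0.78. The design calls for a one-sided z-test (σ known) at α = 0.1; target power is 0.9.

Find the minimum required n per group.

Set Φ(δ − 1.282) = 0.9; then δ − 1.282 = Φ⁻¹(0.9) = 1.282, giving δ = 2.563.
δ = d·√(n/2) ⇒ n = 2(δ/d)² = 2 × (2.563 / 0.78)² = 21.60.
Rounding up, n = 22 per group.

n = 22 per group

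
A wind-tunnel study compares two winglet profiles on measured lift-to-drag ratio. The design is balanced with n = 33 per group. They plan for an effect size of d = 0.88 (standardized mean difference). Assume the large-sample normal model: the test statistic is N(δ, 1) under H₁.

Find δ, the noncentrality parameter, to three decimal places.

δ ≈ 3.575

δ = d·√(n/2) = 0.88 × √(33/2) = 3.5746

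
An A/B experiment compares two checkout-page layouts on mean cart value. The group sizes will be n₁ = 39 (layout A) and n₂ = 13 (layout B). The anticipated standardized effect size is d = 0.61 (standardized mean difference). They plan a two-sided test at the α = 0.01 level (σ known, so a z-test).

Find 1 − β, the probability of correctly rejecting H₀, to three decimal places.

Noncentrality parameter: δ = d / √(1/n₁ + 1/n₂) = 0.61 / √(1/39 + 1/13) = 1.9047
Critical value for a two-sided test at α = 0.01: z_{α/2} = 2.576.
Power = Φ(δ − 2.576) + Φ(−δ − 2.576) = Φ(-0.671) + Φ(-4.481) = 0.2511 + 0.0000 = 0.2511.

Power ≈ 0.251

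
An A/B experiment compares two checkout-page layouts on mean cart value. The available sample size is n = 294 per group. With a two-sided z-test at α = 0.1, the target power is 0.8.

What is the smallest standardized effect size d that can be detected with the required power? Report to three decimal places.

Need Φ(δ − 1.645) = 0.8, so δ = 1.645 + 0.842 = 2.486.
(The second rejection-region term Φ(−δ − z_{α/2}) is negligible and dropped.)
δ = d·√(n/2) ⇒ d = δ/√(n/2) = 2.486/√(294/2) = 0.2051.

d ≈ 0.205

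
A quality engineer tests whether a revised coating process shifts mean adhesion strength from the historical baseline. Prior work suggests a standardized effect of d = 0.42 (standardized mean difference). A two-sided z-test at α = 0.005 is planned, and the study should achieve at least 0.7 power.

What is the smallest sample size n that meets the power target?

n = 63

For power 0.7 need Φ(δ − z_{0.0025}) = 0.7, so δ = z_{0.0025} + z_{0.30} = 2.807 + 0.524 = 3.331.
(Ignoring the negligible lower-tail rejection probability gives the usual closed-form inversion.)
δ = d·√n ⇒ n = (δ/d)² = (3.331 / 0.42)² = 62.92.
Round up to the next whole unit.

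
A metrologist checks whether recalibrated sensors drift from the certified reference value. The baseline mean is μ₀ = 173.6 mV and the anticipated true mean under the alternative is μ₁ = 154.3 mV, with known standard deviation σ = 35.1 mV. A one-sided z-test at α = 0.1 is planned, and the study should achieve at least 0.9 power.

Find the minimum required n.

Standardized effect: d = |μ₁ − μ₀| / σ = |154.3 − 173.6| / 35.1 = 0.5499
Set Φ(δ − 1.282) = 0.9; then δ − 1.282 = Φ⁻¹(0.9) = 1.282, giving δ = 2.563.
δ = d·√n ⇒ n = (δ/d)² = (2.563 / 0.5499)² = 21.73.
Round up to the next whole unit.

n = 22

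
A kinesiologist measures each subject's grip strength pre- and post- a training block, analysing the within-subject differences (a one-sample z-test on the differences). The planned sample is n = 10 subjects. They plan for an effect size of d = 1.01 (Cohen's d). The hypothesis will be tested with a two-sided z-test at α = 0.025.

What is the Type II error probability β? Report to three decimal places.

β ≈ 0.170

Noncentrality parameter: δ = d·√n = 1.01 × √10 = 3.1939
Two-sided α = 0.025 → critical value z_{0.0125} = 2.241.
Power = Φ(δ − 2.241) + Φ(−δ − 2.241) = Φ(0.952) + Φ(-5.435) = 0.8296 + 0.0000 = 0.8296.
Type II error: β = 1 − power = 1 − 0.8296 = 0.1704.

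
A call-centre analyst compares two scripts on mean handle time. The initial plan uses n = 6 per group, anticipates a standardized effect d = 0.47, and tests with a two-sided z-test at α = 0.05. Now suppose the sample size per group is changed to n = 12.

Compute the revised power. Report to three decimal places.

With n = 12 per group: δ = d·√(n/2) = 0.47 × √(12/2) = 1.1513. Critical value z_{0.025} = 1.960.
Revised power = Φ(δ − 1.960) + Φ(−δ − 1.960) = Φ(-0.809) + Φ(-3.111) = 0.2093 + 0.0009 = 0.2103.

Power ≈ 0.210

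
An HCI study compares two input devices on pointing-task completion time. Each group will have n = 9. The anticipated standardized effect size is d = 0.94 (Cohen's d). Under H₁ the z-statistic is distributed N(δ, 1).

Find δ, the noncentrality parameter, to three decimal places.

δ = d·√(n/2) = 0.94 × √(9/2) = 1.9940

δ ≈ 1.994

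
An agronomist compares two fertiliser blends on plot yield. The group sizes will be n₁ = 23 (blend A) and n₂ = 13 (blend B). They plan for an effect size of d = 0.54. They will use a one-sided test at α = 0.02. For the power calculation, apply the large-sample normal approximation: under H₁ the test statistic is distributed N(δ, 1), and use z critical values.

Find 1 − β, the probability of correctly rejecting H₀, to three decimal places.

Power ≈ 0.309

Noncentrality parameter: δ = d / √(1/n₁ + 1/n₂) = 0.54 / √(1/23 + 1/13) = 1.5562
Critical value for a one-sided test at α = 0.02: z_α = 2.054.
Power = P(Z > 2.054 − δ) = Φ(-0.498) = 0.3094.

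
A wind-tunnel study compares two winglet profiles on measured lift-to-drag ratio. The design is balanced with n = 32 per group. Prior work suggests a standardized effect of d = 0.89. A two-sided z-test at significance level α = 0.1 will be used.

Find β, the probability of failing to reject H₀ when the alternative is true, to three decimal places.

Noncentrality parameter: δ = d·√(n/2) = 0.89 × √(32/2) = 3.5600
Two-sided α = 0.1 → critical value z_{0.05} = 1.645.
Power = Φ(δ − 1.645) + Φ(−δ − 1.645) = Φ(1.915) + Φ(-5.205) = 0.9723 + 0.0000 = 0.9723.
Type II error: β = 1 − power = 1 − 0.9723 = 0.0277.

β ≈ 0.028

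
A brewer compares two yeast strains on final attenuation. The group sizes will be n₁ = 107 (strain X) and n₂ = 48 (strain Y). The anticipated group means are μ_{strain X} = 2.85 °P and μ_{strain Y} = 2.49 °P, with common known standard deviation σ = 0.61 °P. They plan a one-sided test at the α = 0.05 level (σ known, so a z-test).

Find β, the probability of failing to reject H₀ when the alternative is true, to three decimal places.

β ≈ 0.040

Standardized effect: d = |μ_{strain X} − μ_{strain Y}| / σ = |2.85 − 2.49| / 0.61 = 0.5902
Noncentrality parameter: δ = d / √(1/n₁ + 1/n₂) = 0.5902 / √(1/107 + 1/48) = 3.3972
Critical value for a one-sided test at α = 0.05: z_α = 1.645.
Power = P(Z > 1.645 − δ) = Φ(1.752) = 0.9601.
Type II error: β = 1 − power = 1 − 0.9601 = 0.0399.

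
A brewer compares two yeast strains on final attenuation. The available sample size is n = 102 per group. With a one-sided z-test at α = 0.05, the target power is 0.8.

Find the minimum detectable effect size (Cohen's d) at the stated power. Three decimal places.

d ≈ 0.348

Required noncentrality: δ = z_{0.05} + z_{0.20} = 1.645 + 0.842 = 2.486.
δ = d·√(n/2) ⇒ d = δ/√(n/2) = 2.486/√(102/2) = 0.3482.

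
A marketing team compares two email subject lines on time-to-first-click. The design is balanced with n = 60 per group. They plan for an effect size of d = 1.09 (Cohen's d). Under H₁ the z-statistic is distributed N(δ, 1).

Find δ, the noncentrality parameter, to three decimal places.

δ ≈ 5.970

δ = d·√(n/2) = 1.09 × √(60/2) = 5.9702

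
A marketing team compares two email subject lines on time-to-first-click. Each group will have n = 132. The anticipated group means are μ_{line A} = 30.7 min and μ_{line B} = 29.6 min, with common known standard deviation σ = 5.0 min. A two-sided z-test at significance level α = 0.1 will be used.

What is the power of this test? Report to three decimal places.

Power ≈ 0.557

Standardized effect: d = |μ_{line A} − μ_{line B}| / σ = |30.7 − 29.6| / 5.0 = 0.2200
Noncentrality parameter: δ = d·√(n/2) = 0.2200 × √(132/2) = 1.7873
Critical value for a two-sided test at α = 0.1: z_{α/2} = 1.645.
Power = Φ(δ − 1.645) + Φ(−δ − 1.645) = Φ(0.142) + Φ(-3.432) = 0.5566 + 0.0003 = 0.5569.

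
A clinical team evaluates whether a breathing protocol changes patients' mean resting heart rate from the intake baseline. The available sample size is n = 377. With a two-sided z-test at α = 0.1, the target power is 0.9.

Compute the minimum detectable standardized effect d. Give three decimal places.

Required noncentrality: δ = z_{0.05} + z_{0.10} = 1.645 + 1.282 = 2.926.
(The second rejection-region term Φ(−δ − z_{α/2}) is negligible and dropped.)
δ = d·√n ⇒ d = δ/√n = 2.926/√377 = 0.1507.

d ≈ 0.151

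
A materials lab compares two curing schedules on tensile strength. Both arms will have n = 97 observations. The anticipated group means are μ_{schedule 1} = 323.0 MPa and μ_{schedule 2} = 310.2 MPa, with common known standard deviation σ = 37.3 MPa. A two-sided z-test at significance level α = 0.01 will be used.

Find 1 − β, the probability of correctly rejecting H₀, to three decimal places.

Standardized effect: d = |μ_{schedule 1} − μ_{schedule 2}| / σ = |323.0 − 310.2| / 37.3 = 0.3432
Noncentrality parameter: δ = d·√(n/2) = 0.3432 × √(97/2) = 2.3899
Critical value for a two-sided test at α = 0.01: z_{α/2} = 2.576.
Power = Φ(δ − 2.576) + Φ(−δ − 2.576) = Φ(-0.186) + Φ(-4.966) = 0.4262 + 0.0000 = 0.4262.

Power ≈ 0.426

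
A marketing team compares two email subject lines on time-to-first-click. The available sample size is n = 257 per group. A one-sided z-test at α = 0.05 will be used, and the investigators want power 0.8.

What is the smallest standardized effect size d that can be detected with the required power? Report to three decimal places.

d ≈ 0.219

Required noncentrality: δ = z_{0.05} + z_{0.20} = 1.645 + 0.842 = 2.486.
δ = d·√(n/2) ⇒ d = δ/√(n/2) = 2.486/√(257/2) = 0.2193.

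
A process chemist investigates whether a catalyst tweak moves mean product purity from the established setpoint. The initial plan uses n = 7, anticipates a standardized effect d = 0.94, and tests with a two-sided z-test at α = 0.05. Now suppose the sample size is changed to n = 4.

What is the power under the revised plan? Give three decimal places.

With n = 4: δ = d·√n = 0.94 × √4 = 1.8800. Critical value z_{0.025} = 1.960.
Revised power = Φ(δ − 1.960) + Φ(−δ − 1.960) = Φ(-0.080) + Φ(-3.840) = 0.4681 + 0.0001 = 0.4682.

Power ≈ 0.468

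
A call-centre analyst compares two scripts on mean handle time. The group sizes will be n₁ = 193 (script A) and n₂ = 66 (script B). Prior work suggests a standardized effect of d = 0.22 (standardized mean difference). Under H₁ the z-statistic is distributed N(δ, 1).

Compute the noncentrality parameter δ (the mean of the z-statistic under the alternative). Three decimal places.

The noncentrality parameter scales effect size by the design's sample-size factor: δ = d / √(1/n₁ + 1/n₂) = 0.22 / √(1/193 + 1/66) = 1.5428

δ ≈ 1.543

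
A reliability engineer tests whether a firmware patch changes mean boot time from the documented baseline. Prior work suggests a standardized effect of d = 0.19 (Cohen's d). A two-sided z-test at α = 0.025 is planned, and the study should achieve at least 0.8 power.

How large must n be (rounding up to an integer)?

n = 264

Set Φ(δ − 2.241) = 0.8; then δ − 2.241 = Φ⁻¹(0.8) = 0.842, giving δ = 3.083.
(Ignoring the negligible lower-tail rejection probability gives the usual closed-form inversion.)
δ = d·√n ⇒ n = (δ/d)² = (3.083 / 0.19)² = 263.30.
Round up to the next whole unit.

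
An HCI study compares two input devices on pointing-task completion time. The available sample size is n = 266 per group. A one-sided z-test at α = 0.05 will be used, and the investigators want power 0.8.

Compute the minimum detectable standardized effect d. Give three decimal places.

d ≈ 0.216

Required noncentrality: δ = z_{0.05} + z_{0.20} = 1.645 + 0.842 = 2.486.
δ = d·√(n/2) ⇒ d = δ/√(n/2) = 2.486/√(266/2) = 0.2156.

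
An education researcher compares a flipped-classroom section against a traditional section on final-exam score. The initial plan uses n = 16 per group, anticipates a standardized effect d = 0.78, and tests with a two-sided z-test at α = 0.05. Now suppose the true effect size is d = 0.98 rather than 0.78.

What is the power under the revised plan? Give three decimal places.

With d = 0.98: δ = d·√(n/2) = 0.98 × √(16/2) = 2.7719. Critical value z_{0.025} = 1.960.
Revised power = Φ(δ − 1.960) + Φ(−δ − 1.960) = Φ(0.812) + Φ(-4.732) = 0.7916 + 0.0000 = 0.7916.

Power ≈ 0.792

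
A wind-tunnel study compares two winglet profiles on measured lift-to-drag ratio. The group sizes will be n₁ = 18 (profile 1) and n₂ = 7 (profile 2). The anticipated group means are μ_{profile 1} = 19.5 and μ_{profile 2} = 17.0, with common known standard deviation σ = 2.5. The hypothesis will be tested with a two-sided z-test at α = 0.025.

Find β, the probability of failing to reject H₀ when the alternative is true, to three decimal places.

Standardized effect: d = |μ_{profile 1} − μ_{profile 2}| / σ = |19.5 − 17.0| / 2.5 = 1.0000
Noncentrality parameter: δ = d / √(1/n₁ + 1/n₂) = 1.0000 / √(1/18 + 1/7) = 2.2450
Two-sided α = 0.025 → critical value z_{0.0125} = 2.241.
Power = Φ(δ − 2.241) + Φ(−δ − 2.241) = Φ(0.004) + Φ(-4.486) = 0.5014 + 0.0000 = 0.5014.
Type II error: β = 1 − power = 1 − 0.5014 = 0.4986.

β ≈ 0.499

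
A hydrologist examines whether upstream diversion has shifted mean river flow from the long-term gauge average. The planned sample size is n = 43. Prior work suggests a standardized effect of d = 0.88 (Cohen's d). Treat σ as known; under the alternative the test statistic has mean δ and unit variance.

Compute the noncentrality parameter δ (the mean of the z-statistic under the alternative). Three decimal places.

δ ≈ 5.771

δ = d·√n = 0.88 × √43 = 5.7705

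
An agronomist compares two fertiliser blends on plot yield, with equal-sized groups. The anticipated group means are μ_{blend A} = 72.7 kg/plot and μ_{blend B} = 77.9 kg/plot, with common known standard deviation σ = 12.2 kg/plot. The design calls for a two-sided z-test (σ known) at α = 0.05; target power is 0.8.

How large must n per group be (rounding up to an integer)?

n = 87 per group

Standardized effect: d = |μ_{blend A} − μ_{blend B}| / σ = |72.7 − 77.9| / 12.2 = 0.4262
For power 0.8 need Φ(δ − z_{0.025}) = 0.8, so δ = z_{0.025} + z_{0.20} = 1.960 + 0.842 = 2.802.
(For δ > 0 the lower-tail rejection region contributes negligibly to power, so the one-term inversion is standard.)
δ = d·√(n/2) ⇒ n = 2(δ/d)² = 2 × (2.802 / 0.4262)² = 86.41.
Round up to the next whole unit.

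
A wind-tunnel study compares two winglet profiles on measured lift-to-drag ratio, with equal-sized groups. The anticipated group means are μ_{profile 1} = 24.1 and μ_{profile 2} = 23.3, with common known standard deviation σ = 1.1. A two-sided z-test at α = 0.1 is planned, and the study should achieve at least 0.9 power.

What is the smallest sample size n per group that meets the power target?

Standardized effect: d = |μ_{profile 1} − μ_{profile 2}| / σ = |24.1 − 23.3| / 1.1 = 0.7273
Set Φ(δ − 1.645) = 0.9; then δ − 1.645 = Φ⁻¹(0.9) = 1.282, giving δ = 2.926.
(The Φ(−δ − z_{α/2}) term is vanishingly small for δ > 0 and is dropped in the standard sample-size formula.)
δ = d·√(n/2) ⇒ n = 2(δ/d)² = 2 × (2.926 / 0.7273)² = 32.38.
Round up to the next whole unit.

n = 33 per group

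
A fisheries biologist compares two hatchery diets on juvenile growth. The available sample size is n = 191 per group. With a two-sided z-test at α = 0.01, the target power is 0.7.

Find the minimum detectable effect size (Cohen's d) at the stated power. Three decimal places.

d ≈ 0.317

Required noncentrality: δ = z_{0.005} + z_{0.30} = 2.576 + 0.524 = 3.100.
(Lower-tail contribution to power is negligible for δ > 0.)
δ = d·√(n/2) ⇒ d = δ/√(n/2) = 3.100/√(191/2) = 0.3172.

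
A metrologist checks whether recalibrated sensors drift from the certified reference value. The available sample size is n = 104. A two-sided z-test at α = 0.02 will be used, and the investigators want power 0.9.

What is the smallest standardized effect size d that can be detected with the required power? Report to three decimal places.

Need Φ(δ − 2.326) = 0.9, so δ = 2.326 + 1.282 = 3.608.
(The second rejection-region term Φ(−δ − z_{α/2}) is negligible and dropped.)
δ = d·√n ⇒ d = δ/√n = 3.608/√104 = 0.3538.

d ≈ 0.354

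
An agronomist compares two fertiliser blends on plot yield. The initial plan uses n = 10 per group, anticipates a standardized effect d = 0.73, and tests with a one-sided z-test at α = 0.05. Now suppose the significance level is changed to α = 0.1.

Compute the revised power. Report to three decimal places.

δ = d·√(n/2) = 0.73 × √(10/2) = 1.6323 (unchanged). New critical value: z_{0.1} = 1.282.
Revised power = P(Z > 1.282 − δ) = Φ(0.351) = 0.6371.

Power ≈ 0.637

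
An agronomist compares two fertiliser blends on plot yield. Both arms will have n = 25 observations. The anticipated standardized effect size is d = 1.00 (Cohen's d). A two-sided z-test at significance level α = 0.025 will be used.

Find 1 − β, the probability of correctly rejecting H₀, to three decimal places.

Power ≈ 0.902

Noncentrality parameter: δ = d·√(n/2) = 1.00 × √(25/2) = 3.5355
Critical value for a two-sided test at α = 0.025: z_{α/2} = 2.241.
Power = Φ(δ − 2.241) + Φ(−δ − 2.241) = Φ(1.294) + Φ(-5.777) = 0.9022 + 0.0000 = 0.9022.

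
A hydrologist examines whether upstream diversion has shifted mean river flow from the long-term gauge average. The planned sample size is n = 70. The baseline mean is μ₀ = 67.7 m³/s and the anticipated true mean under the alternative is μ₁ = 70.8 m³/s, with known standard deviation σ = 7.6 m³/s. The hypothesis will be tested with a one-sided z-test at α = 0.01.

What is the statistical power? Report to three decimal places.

Standardized effect: d = |μ₁ − μ₀| / σ = |70.8 − 67.7| / 7.6 = 0.4079
Noncentrality parameter: δ = d·√n = 0.4079 × √70 = 3.4127
Critical value for a one-sided test at α = 0.01: z_α = 2.326.
Power = Φ(δ − 2.326) = Φ(1.086) = 0.8613.

Power ≈ 0.861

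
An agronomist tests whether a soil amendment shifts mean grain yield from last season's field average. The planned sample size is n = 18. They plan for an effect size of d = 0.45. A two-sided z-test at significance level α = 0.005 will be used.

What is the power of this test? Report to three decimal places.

Power ≈ 0.185

Noncentrality parameter: δ = d·√n = 0.45 × √18 = 1.9092
Two-sided α = 0.005 → critical value z_{0.0025} = 2.807.
Power = Φ(δ − 2.807) + Φ(−δ − 2.807) = Φ(-0.898) + Φ(-4.716) = 0.1846 + 0.0000 = 0.1846.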